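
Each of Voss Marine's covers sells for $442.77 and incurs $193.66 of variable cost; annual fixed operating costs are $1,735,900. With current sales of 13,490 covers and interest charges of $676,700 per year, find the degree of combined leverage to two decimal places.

3.55

At 13,490 units, contribution = 13,490 × $249.11 = $3,360,493.90.
Operating income = contribution − fixed costs = $3,360,493.90 − $1,735,900 = $1,624,593.90. Interest = $676,700.00, so EBIT − I = $947,893.90.
DCL = contribution ÷ (EBIT − I) = $3,360,493.90 ÷ $947,893.90 = 3.5452.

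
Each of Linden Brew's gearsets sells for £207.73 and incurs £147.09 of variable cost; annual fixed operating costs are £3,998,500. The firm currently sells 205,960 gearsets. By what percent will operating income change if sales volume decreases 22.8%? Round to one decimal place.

Total contribution margin = 205,960 × £60.64 = £12,489,414.40.
Subtracting fixed costs: EBIT = £12,489,414.40 − £3,998,500 = £8,490,914.40.
DOL = contribution ÷ EBIT = £12,489,414.40 ÷ £8,490,914.40 = 1.4709.
So EBIT moves 1.4709 × (-22.8%) = -33.5%.

-33.5%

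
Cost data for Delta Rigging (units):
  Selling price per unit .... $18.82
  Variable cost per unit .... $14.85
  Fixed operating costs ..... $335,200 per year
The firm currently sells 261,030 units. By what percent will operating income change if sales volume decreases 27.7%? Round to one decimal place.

Contribution at this volume is 261,030 × $3.97 = $1,036,289.10.
Subtracting fixed costs: EBIT = $1,036,289.10 − $335,200 = $701,089.10.
Degree of operating leverage = $1,036,289.10 / $701,089.10 = 1.4781.
%ΔEBIT = DOL × %ΔSales = 1.4781 × -27.7% = -40.9%.

-40.9%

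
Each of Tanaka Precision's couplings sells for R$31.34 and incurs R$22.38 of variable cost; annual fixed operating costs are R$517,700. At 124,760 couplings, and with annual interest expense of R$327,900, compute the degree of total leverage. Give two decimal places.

4.11

At 124,760 units, contribution = 124,760 × R$8.96 = R$1,117,849.60.
EBIT = R$1,117,849.60 − R$517,700 = R$600,149.60. Interest = R$327,900.00.
DOL = R$1,117,849.60 ÷ R$600,149.60 = 1.8626; DFL = R$600,149.60 ÷ R$272,249.60 = 2.2044.
Combined leverage = 1.8626 × 2.2044 = 4.1059.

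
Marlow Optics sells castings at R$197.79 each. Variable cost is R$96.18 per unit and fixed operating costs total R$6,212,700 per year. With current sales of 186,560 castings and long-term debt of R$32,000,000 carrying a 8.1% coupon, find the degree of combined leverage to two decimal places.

Contribution at this volume is 186,560 × R$101.61 = R$18,956,361.60.
Subtracting fixed costs: EBIT = R$18,956,361.60 − R$6,212,700 = R$12,743,661.60. Interest = R$2,592,000.00, so EBIT − I = R$10,151,661.60.
Degree of total leverage = total CM / (EBIT − interest) = R$18,956,361.60 / R$10,151,661.60 = 1.8673.

1.87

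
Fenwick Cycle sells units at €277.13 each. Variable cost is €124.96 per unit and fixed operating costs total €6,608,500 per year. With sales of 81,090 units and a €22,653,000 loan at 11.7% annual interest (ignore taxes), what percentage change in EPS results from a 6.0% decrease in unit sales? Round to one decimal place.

-24.0%

At 81,090 units, contribution = 81,090 × €152.17 = €12,339,465.30.
EBIT = €12,339,465.30 − €6,608,500 = €5,730,965.30.
After interest of €2,650,401.00, pre-tax earnings = €3,080,564.30.
Degree of combined leverage = contribution ÷ (EBIT − I) = €12,339,465.30 ÷ €3,080,564.30 = 4.0056.
%ΔEPS = DCL × %ΔSales = 4.0056 × -6.0% = -24.0%.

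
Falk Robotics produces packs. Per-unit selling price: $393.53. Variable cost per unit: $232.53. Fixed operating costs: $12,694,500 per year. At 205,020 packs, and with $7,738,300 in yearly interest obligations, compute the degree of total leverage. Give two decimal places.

Contribution at this volume is 205,020 × $161.00 = $33,008,220.00.
EBIT = $33,008,220.00 − $12,694,500 = $20,313,720.00. Interest = $7,738,300.00.
DOL = $33,008,220.00 ÷ $20,313,720.00 = 1.6249; DFL = $20,313,720.00 ÷ $12,575,420.00 = 1.6154.
DCL = DOL × DFL = 1.6249 × 1.6154 = 2.6249.

2.62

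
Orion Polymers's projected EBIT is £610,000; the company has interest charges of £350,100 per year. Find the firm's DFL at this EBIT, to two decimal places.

2.35

Interest = £350,100.00.
DFL = EBIT ÷ (EBIT − I) = £610,000 ÷ (£610,000 − £350,100.00) = £610,000 ÷ £259,900.00 = 2.3471.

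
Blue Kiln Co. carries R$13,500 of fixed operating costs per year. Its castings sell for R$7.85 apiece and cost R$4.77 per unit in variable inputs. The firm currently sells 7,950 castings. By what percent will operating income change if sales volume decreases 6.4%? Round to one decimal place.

At 7,950 units, contribution = 7,950 × R$3.08 = R$24,486.00.
EBIT = R$24,486.00 − R$13,500 = R$10,986.00.
Degree of operating leverage = R$24,486.00 / R$10,986.00 = 2.2288.
So EBIT moves 2.2288 × (-6.4%) = -14.3%.

-14.3%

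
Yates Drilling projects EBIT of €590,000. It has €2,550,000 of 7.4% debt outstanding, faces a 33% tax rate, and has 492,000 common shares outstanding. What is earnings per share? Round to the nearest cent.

€0.55

Interest = €188,700.00, so EBT = €590,000 − €188,700.00 = €401,300.00.
Net income = €401,300.00 × (1 − 0.33) = €268,871.00.
EPS = €268,871.00 ÷ 492,000 = €0.55.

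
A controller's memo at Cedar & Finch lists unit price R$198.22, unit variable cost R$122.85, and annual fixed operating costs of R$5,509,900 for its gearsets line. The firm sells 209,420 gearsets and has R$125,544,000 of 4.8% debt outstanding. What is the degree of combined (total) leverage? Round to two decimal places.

3.72

Total contribution margin = 209,420 × R$75.37 = R$15,783,985.40.
EBIT = R$15,783,985.40 − R$5,509,900 = R$10,274,085.40. Interest = R$6,026,112.00.
DOL = R$15,783,985.40 ÷ R$10,274,085.40 = 1.5363; DFL = R$10,274,085.40 ÷ R$4,247,973.40 = 2.4186.
Combined leverage = 1.5363 × 2.4186 = 3.7157.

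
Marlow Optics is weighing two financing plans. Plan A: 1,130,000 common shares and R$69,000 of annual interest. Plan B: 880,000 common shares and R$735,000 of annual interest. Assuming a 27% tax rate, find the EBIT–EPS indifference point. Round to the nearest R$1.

Set EPS_A = EPS_B: (EBIT − R$69,000)(1 − 0.27) ÷ 1,130,000 = (EBIT − R$735,000)(1 − 0.27) ÷ 880,000.
Cancelling (1 − t) and cross-multiplying: 880,000·(EBIT − 69,000) = 1,130,000·(EBIT − 735,000).
Solving, EBIT = (735,000·1,130,000 − 69,000·880,000) / (1,130,000 − 880,000) = 769,830,000,000 / 250,000 = 3,079,320.00.

R$3,079,320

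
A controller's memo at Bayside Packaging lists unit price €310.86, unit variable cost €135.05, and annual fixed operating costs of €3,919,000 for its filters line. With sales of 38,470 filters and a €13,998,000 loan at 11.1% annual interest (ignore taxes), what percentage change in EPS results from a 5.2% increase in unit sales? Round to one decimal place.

+27.2%

Contribution at this volume is 38,470 × €175.81 = €6,763,410.70.
Subtracting fixed costs: EBIT = €6,763,410.70 − €3,919,000 = €2,844,410.70.
After interest of €1,553,778.00, pre-tax earnings = €1,290,632.70.
DCL = total CM / (EBIT − I) = €6,763,410.70 / €1,290,632.70 = 5.2404.
EPS therefore changes by 5.2404 × (+5.2%) = +27.2%.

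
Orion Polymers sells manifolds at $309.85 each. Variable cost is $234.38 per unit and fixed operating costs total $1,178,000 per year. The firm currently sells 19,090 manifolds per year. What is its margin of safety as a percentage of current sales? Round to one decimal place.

Unit CM = price − variable cost = $309.85 − $234.38 = $75.47. Break-even units = $1,178,000 ÷ $75.47 = 15,608.85; break-even revenue = 15,608.85 × $309.85 = $4,836,402.54.
Current sales = 19,090 × $309.85 = $5,915,036.50.
Margin of safety = ($5,915,036.50 − $4,836,402.54) ÷ $5,915,036.50 = 18.2%.

18.2%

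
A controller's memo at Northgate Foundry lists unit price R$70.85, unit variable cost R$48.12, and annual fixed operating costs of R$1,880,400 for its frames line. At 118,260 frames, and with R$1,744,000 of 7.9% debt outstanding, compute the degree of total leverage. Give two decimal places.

Total contribution margin = 118,260 × R$22.73 = R$2,688,049.80.
EBIT = R$2,688,049.80 − R$1,880,400 = R$807,649.80. Interest = R$137,776.00.
DOL = R$2,688,049.80 ÷ R$807,649.80 = 3.3282; DFL = R$807,649.80 ÷ R$669,873.80 = 1.2057.
Combined leverage = 3.3282 × 1.2057 = 4.0128.

4.01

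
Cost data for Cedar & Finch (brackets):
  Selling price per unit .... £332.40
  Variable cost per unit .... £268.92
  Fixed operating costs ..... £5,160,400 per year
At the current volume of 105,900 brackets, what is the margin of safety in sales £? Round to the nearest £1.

Unit CM = price − variable cost = £332.40 − £268.92 = £63.48. Break-even units = £5,160,400 ÷ £63.48 = 81,291.75; break-even revenue = 81,291.75 × £332.40 = £27,021,376.18.
Current sales = 105,900 × £332.40 = £35,201,160.00.
Margin of safety = £35,201,160.00 − £27,021,376.18 = £8,179,784.

£8,179,784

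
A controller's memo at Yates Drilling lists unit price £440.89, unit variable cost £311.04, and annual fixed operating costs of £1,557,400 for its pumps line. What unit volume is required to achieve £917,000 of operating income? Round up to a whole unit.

Contribution margin per unit = £440.89 − £311.04 = £129.85.
Required volume = (fixed costs + target profit) ÷ CM = (£1,557,400 + £917,000) ÷ £129.85 = 19,055.83, so 19,056 pumps.

19,056 pumps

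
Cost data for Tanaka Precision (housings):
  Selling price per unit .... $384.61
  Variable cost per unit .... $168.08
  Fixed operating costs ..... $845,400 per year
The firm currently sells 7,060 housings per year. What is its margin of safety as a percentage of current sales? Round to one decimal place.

44.7%

Each unit contributes $384.61 − $168.08 = $216.53. Break-even units = $845,400 ÷ $216.53 = 3,904.31; break-even revenue = 3,904.31 × $384.61 = $1,501,636.24.
Actual sales revenue = 7,060 × $384.61 = $2,715,346.60.
Margin of safety = ($2,715,346.60 − $1,501,636.24) ÷ $2,715,346.60 = 44.7%.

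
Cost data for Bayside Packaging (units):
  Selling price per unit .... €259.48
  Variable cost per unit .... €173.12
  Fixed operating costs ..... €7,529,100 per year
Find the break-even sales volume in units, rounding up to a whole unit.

87,183 units

Each unit contributes €259.48 − €173.12 = €86.36.
Break-even volume = fixed costs ÷ CM per unit = €7,529,100 ÷ €86.36 = 87,182.72, so 87,183 units.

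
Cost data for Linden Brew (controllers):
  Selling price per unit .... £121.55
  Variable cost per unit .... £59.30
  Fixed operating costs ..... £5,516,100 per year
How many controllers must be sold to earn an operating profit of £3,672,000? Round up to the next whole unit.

Contribution margin per unit = £121.55 − £59.30 = £62.25.
Units = (FC + target) / CM = (£5,516,100 + £3,672,000) / £62.25 = 147,600.00, so 147,600 controllers.

147,600 controllers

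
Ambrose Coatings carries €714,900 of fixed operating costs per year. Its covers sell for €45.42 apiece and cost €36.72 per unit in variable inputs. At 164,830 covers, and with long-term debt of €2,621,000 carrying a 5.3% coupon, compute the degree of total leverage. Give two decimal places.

Total contribution margin = 164,830 × €8.70 = €1,434,021.00.
Subtracting fixed costs: EBIT = €1,434,021.00 − €714,900 = €719,121.00. Interest = €138,913.00, so EBIT − I = €580,208.00.
DCL = contribution ÷ (EBIT − I) = €1,434,021.00 ÷ €580,208.00 = 2.4716.

2.47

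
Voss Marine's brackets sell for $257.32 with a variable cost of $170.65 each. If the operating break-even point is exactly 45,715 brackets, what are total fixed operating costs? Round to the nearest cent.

Unit CM = price − variable cost = $257.32 − $170.65 = $86.67.
Fixed costs = break-even units × CM = 45,715 × $86.67 = $3,962,119.05.

$3,962,119.05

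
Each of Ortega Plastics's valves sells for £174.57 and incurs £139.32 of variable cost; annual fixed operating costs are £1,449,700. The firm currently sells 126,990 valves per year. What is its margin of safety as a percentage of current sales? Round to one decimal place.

Each unit contributes £174.57 − £139.32 = £35.25. Break-even units = £1,449,700 ÷ £35.25 = 41,126.24; break-even revenue = 41,126.24 × £174.57 = £7,179,407.91.
Actual sales revenue = 126,990 × £174.57 = £22,168,644.30.
Margin of safety = (£22,168,644.30 − £7,179,407.91) ÷ £22,168,644.30 = 67.6%.

67.6%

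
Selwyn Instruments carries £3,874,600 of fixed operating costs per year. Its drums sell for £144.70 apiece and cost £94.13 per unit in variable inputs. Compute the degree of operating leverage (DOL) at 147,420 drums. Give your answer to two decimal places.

Contribution at this volume is 147,420 × £50.57 = £7,455,029.40.
Subtracting fixed costs: EBIT = £7,455,029.40 − £3,874,600 = £3,580,429.40.
So DOL = total CM / EBIT = £7,455,029.40 / £3,580,429.40 = 2.0822.

2.08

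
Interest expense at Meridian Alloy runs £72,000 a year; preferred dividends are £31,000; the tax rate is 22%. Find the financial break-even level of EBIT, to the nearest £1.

£111,744

Preferred dividends are paid after tax, so their pre-tax equivalent is £31,000 ÷ (1 − 0.22) = £39,743.59.
EPS = 0 when EBIT covers interest plus the pre-tax preferred burden: £72,000 + £39,743.59 = £111,743.59.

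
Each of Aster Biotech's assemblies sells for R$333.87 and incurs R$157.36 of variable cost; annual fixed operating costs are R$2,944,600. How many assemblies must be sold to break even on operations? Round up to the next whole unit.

Unit CM = price − variable cost = R$333.87 − R$157.36 = R$176.51.
Break-even Q = R$2,944,600 / R$176.51 = 16,682.34 → 16,683 assemblies.

16,683 assemblies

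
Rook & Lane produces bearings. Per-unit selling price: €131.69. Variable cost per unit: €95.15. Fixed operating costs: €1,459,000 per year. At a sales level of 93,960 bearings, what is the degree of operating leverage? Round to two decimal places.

At 93,960 units, contribution = 93,960 × €36.54 = €3,433,298.40.
Subtracting fixed costs: EBIT = €3,433,298.40 − €1,459,000 = €1,974,298.40.
So DOL = total CM / EBIT = €3,433,298.40 / €1,974,298.40 = 1.7390.

1.74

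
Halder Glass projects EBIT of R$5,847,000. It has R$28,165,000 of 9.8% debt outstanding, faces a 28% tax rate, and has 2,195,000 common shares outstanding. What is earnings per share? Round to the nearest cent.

R$1.01

Interest = R$2,760,170.00, so EBT = R$5,847,000 − R$2,760,170.00 = R$3,086,830.00.
After tax at 28%: net income = R$3,086,830.00 × 0.72 = R$2,222,517.60.
Per share: R$2,222,517.60 / 2,195,000 shares = R$1.01.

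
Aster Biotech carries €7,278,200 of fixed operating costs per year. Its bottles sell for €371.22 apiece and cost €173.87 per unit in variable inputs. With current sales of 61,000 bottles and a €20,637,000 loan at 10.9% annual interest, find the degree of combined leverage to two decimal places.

Total contribution margin = 61,000 × €197.35 = €12,038,350.00.
Operating income = contribution − fixed costs = €12,038,350.00 − €7,278,200 = €4,760,150.00. Interest = €2,249,433.00, so EBIT − I = €2,510,717.00.
Degree of total leverage = total CM / (EBIT − interest) = €12,038,350.00 / €2,510,717.00 = 4.7948.

4.79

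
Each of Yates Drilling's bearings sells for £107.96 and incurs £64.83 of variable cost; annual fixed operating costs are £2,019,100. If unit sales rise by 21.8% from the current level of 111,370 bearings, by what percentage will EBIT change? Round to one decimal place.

+37.6%

Contribution at this volume is 111,370 × £43.13 = £4,803,388.10.
EBIT = £4,803,388.10 − £2,019,100 = £2,784,288.10.
Degree of operating leverage = £4,803,388.10 / £2,784,288.10 = 1.7252.
%ΔEBIT = DOL × %ΔSales = 1.7252 × +21.8% = +37.6%.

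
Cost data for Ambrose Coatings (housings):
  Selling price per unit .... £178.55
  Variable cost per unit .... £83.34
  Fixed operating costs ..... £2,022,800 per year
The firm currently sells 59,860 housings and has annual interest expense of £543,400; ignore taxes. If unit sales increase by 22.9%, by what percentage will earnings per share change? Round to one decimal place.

Total contribution margin = 59,860 × £95.21 = £5,699,270.60.
Subtracting fixed costs: EBIT = £5,699,270.60 − £2,022,800 = £3,676,470.60.
After interest of £543,400.00, pre-tax earnings = £3,133,070.60.
DCL = total CM / (EBIT − I) = £5,699,270.60 / £3,133,070.60 = 1.8191.
%ΔEPS = DCL × %ΔSales = 1.8191 × +22.9% = +41.7%.

+41.7%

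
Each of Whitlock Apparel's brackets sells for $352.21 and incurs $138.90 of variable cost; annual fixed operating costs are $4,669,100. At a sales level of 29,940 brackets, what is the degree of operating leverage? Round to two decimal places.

At 29,940 units, contribution = 29,940 × $213.31 = $6,386,501.40.
Operating income = contribution − fixed costs = $6,386,501.40 − $4,669,100 = $1,717,401.40.
DOL = contribution ÷ EBIT = $6,386,501.40 ÷ $1,717,401.40 = 3.7187.

3.72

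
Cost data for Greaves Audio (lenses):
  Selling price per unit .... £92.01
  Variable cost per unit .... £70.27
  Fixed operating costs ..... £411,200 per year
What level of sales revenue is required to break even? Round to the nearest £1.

£1,740,318

Contribution margin per unit = £92.01 − £70.27 = £21.74, a CM ratio of £21.74 ÷ £92.01 = 0.2363.
Break-even sales = FC ÷ CM ratio = £411,200 × £92.01 / £21.74 = £1,740,318.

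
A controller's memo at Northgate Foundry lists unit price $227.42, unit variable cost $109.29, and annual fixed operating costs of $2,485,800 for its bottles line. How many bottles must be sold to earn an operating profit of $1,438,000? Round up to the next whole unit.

33,216 bottles

Unit CM = price − variable cost = $227.42 − $109.29 = $118.13.
Units = (FC + target) / CM = ($2,485,800 + $1,438,000) / $118.13 = 33,215.95, so 33,216 bottles.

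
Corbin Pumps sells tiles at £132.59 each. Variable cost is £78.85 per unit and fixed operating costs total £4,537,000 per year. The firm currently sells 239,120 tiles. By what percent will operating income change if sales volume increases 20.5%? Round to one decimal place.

+31.7%

Total contribution margin = 239,120 × £53.74 = £12,850,308.80.
Operating income = contribution − fixed costs = £12,850,308.80 − £4,537,000 = £8,313,308.80.
So DOL = total CM / EBIT = £12,850,308.80 / £8,313,308.80 = 1.5458.
So EBIT moves 1.5458 × (+20.5%) = +31.7%.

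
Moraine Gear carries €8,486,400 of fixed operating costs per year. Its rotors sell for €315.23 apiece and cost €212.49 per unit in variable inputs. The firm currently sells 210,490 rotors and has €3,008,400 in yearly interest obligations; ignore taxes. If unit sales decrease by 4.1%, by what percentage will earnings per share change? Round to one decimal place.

-8.8%

Contribution at this volume is 210,490 × €102.74 = €21,625,742.60.
Operating income = contribution − fixed costs = €21,625,742.60 − €8,486,400 = €13,139,342.60.
After interest of €3,008,400.00, pre-tax earnings = €10,130,942.60.
DCL = total CM / (EBIT − I) = €21,625,742.60 / €10,130,942.60 = 2.1346.
EPS therefore changes by 2.1346 × (-4.1%) = -8.8%.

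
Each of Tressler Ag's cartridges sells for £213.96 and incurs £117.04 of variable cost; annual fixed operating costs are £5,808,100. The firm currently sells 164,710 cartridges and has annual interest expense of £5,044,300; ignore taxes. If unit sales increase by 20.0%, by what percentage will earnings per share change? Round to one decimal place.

+62.5%

Total contribution margin = 164,710 × £96.92 = £15,963,693.20.
Operating income = contribution − fixed costs = £15,963,693.20 − £5,808,100 = £10,155,593.20.
After interest of £5,044,300.00, pre-tax earnings = £5,111,293.20.
Degree of combined leverage = contribution ÷ (EBIT − I) = £15,963,693.20 ÷ £5,111,293.20 = 3.1232.
%ΔEPS = DCL × %ΔSales = 3.1232 × +20.0% = +62.5%.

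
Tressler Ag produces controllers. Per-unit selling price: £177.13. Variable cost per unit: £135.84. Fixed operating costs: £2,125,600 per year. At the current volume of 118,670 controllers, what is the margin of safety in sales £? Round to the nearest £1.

Contribution margin per unit = £177.13 − £135.84 = £41.29. Break-even units = £2,125,600 ÷ £41.29 = 51,479.78; break-even revenue = 51,479.78 × £177.13 = £9,118,612.93.
Current sales = 118,670 × £177.13 = £21,020,017.10.
Margin of safety = £21,020,017.10 − £9,118,612.93 = £11,901,404.

£11,901,404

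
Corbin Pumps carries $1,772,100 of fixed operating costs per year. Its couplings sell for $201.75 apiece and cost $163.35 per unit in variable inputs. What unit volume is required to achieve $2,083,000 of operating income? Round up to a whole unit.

100,394 couplings

Contribution margin per unit = $201.75 − $163.35 = $38.40.
Required volume = (fixed costs + target profit) ÷ CM = ($1,772,100 + $2,083,000) ÷ $38.40 = 100,393.23, so 100,394 couplings.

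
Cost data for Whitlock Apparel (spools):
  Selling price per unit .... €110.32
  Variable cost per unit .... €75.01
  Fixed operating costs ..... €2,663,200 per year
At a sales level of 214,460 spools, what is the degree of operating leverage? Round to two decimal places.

Contribution at this volume is 214,460 × €35.31 = €7,572,582.60.
Subtracting fixed costs: EBIT = €7,572,582.60 − €2,663,200 = €4,909,382.60.
DOL = contribution ÷ EBIT = €7,572,582.60 ÷ €4,909,382.60 = 1.5425.

1.54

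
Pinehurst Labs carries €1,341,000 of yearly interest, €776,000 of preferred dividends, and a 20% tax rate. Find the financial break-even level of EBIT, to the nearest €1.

€2,311,000

Grossing the preferred dividend up to pre-tax terms: €776,000 / (1 − 0.20) = €970,000.00.
Financial break-even EBIT = interest + D_p ÷ (1 − t) = €1,341,000 + €970,000.00 = €2,311,000.00.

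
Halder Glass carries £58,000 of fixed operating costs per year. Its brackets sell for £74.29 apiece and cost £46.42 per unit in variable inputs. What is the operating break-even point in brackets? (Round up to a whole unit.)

2,082 brackets

Each unit contributes £74.29 − £46.42 = £27.87.
Units to break even: £58,000 ÷ £27.87 = 2,081.09, rounded up to 2,082.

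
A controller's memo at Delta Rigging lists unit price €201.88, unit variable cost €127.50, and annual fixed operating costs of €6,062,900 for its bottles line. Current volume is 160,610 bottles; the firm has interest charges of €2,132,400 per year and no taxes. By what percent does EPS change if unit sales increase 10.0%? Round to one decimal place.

Contribution at this volume is 160,610 × €74.38 = €11,946,171.80.
Operating income = contribution − fixed costs = €11,946,171.80 − €6,062,900 = €5,883,271.80.
Interest = €2,132,400.00, so EBIT − I = €3,750,871.80.
DCL = total CM / (EBIT − I) = €11,946,171.80 / €3,750,871.80 = 3.1849.
EPS therefore changes by 3.1849 × (+10.0%) = +31.8%.

+31.8%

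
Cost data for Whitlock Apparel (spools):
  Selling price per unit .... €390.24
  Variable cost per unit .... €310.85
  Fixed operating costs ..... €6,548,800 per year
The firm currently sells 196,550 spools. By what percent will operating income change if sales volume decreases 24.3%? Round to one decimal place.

Contribution at this volume is 196,550 × €79.39 = €15,604,104.50.
Operating income = contribution − fixed costs = €15,604,104.50 − €6,548,800 = €9,055,304.50.
DOL = contribution ÷ EBIT = €15,604,104.50 ÷ €9,055,304.50 = 1.7232.
So EBIT moves 1.7232 × (-24.3%) = -41.9%.

-41.9%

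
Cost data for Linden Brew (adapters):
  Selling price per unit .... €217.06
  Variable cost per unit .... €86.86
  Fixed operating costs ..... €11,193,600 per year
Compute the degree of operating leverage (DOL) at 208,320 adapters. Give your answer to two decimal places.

At 208,320 units, contribution = 208,320 × €130.20 = €27,123,264.00.
Operating income = contribution − fixed costs = €27,123,264.00 − €11,193,600 = €15,929,664.00.
Degree of operating leverage = €27,123,264.00 / €15,929,664.00 = 1.7027.

1.70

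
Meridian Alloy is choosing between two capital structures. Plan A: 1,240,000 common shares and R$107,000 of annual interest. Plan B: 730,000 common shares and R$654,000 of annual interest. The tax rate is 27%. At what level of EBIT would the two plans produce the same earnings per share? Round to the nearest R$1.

At indifference, (EBIT − 107,000)(1 − t)/1,240,000 = (EBIT − 654,000)(1 − t)/730,000.
The (1 − t) factor cancels: (EBIT − 107,000) × 730,000 = (EBIT − 654,000) × 1,240,000.
EBIT × (1,240,000 − 730,000) = 654,000 × 1,240,000 − 107,000 × 730,000 = 732,850,000,000, so EBIT = 732,850,000,000 ÷ 510,000 = 1,436,960.78.

R$1,436,961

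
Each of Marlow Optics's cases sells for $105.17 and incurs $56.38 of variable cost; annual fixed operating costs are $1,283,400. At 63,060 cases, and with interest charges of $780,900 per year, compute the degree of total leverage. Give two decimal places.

3.04

Contribution at this volume is 63,060 × $48.79 = $3,076,697.40.
EBIT = $3,076,697.40 − $1,283,400 = $1,793,297.40. Interest = $780,900.00, so EBIT − I = $1,012,397.40.
Degree of total leverage = total CM / (EBIT − interest) = $3,076,697.40 / $1,012,397.40 = 3.0390.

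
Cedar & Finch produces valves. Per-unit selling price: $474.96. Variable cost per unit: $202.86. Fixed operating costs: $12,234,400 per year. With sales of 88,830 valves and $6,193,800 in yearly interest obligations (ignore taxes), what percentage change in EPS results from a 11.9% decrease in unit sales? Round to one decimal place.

-50.1%

Contribution at this volume is 88,830 × $272.10 = $24,170,643.00.
EBIT = $24,170,643.00 − $12,234,400 = $11,936,243.00.
Interest = $6,193,800.00, so EBIT − I = $5,742,443.00.
DCL = total CM / (EBIT − I) = $24,170,643.00 / $5,742,443.00 = 4.2091.
EPS therefore changes by 4.2091 × (-11.9%) = -50.1%.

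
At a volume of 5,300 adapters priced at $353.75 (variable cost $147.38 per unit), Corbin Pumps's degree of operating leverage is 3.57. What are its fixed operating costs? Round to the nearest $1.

Contribution at this volume is 5,300 × $206.37 = $1,093,761.00.
Since DOL = CM ÷ EBIT, EBIT = $1,093,761.00 ÷ 3.57 = $306,375.63.
And FC = contribution − EBIT = $1,093,761.00 − $306,375.63 = $787,385.

$787,385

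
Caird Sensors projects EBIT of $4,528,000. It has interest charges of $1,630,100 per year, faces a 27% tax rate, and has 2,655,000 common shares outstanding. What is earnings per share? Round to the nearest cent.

$0.80

Interest = $1,630,100.00, so EBT = $4,528,000 − $1,630,100.00 = $2,897,900.00.
After tax at 27%: net income = $2,897,900.00 × 0.73 = $2,115,467.00.
EPS = $2,115,467.00 ÷ 2,655,000 = $0.80.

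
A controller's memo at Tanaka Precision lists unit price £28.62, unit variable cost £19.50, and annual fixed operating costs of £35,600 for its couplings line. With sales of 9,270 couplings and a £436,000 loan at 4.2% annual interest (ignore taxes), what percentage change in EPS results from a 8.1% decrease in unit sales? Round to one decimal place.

Contribution at this volume is 9,270 × £9.12 = £84,542.40.
Operating income = contribution − fixed costs = £84,542.40 − £35,600 = £48,942.40.
After interest of £18,312.00, pre-tax earnings = £30,630.40.
Degree of combined leverage = contribution ÷ (EBIT − I) = £84,542.40 ÷ £30,630.40 = 2.7601.
%ΔEPS = DCL × %ΔSales = 2.7601 × -8.1% = -22.4%.

-22.4%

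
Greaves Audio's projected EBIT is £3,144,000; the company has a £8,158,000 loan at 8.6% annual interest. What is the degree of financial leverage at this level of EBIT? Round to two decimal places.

Annual interest charges come to £701,588.00.
Degree of financial leverage = EBIT / (EBIT − interest) = £3,144,000 / £2,442,412.00 = 1.2873.

1.29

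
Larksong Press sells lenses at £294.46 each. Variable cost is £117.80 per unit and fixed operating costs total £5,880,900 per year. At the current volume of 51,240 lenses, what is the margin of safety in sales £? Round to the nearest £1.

Each unit contributes £294.46 − £117.80 = £176.66. Break-even units = £5,880,900 ÷ £176.66 = 33,289.37; break-even revenue = 33,289.37 × £294.46 = £9,802,387.72.
Actual sales revenue = 51,240 × £294.46 = £15,088,130.40.
Margin of safety = £15,088,130.40 − £9,802,387.72 = £5,285,743.

£5,285,743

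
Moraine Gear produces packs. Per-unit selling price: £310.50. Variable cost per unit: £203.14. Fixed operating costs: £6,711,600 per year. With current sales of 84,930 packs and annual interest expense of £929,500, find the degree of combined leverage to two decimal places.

6.17

Total contribution margin = 84,930 × £107.36 = £9,118,084.80.
EBIT = £9,118,084.80 − £6,711,600 = £2,406,484.80. Interest = £929,500.00, so EBIT − I = £1,476,984.80.
Degree of total leverage = total CM / (EBIT − interest) = £9,118,084.80 / £1,476,984.80 = 6.1734.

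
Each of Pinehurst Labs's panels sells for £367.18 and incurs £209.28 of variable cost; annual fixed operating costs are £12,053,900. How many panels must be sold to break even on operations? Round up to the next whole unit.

76,339 panels

Unit CM = price − variable cost = £367.18 − £209.28 = £157.90.
Units to break even: £12,053,900 ÷ £157.90 = 76,338.82, rounded up to 76,339.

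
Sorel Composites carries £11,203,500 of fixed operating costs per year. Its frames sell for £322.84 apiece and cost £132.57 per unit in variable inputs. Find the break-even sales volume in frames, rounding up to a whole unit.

Contribution margin per unit = £322.84 − £132.57 = £190.27.
Break-even Q = £11,203,500 / £190.27 = 58,882.11 → 58,883 frames.

58,883 frames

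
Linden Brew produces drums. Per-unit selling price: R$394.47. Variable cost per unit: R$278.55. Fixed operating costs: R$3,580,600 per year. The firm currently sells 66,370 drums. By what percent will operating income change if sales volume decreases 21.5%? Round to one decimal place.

-40.2%

At 66,370 units, contribution = 66,370 × R$115.92 = R$7,693,610.40.
Operating income = contribution − fixed costs = R$7,693,610.40 − R$3,580,600 = R$4,113,010.40.
So DOL = total CM / EBIT = R$7,693,610.40 / R$4,113,010.40 = 1.8706.
%ΔEBIT = DOL × %ΔSales = 1.8706 × -21.5% = -40.2%.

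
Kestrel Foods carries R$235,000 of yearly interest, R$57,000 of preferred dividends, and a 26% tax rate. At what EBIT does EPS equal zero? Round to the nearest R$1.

R$312,027

Preferred dividends are paid after tax, so their pre-tax equivalent is R$57,000 ÷ (1 − 0.26) = R$77,027.03.
Financial break-even EBIT = interest + D_p ÷ (1 − t) = R$235,000 + R$77,027.03 = R$312,027.03.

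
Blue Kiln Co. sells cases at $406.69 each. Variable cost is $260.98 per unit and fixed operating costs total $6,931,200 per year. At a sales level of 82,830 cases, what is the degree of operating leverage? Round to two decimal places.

2.35

Total contribution margin = 82,830 × $145.71 = $12,069,159.30.
EBIT = $12,069,159.30 − $6,931,200 = $5,137,959.30.
Degree of operating leverage = $12,069,159.30 / $5,137,959.30 = 2.3490.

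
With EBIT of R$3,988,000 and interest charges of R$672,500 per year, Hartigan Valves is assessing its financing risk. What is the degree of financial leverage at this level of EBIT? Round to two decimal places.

1.20

Interest = R$672,500.00.
Degree of financial leverage = EBIT / (EBIT − interest) = R$3,988,000 / R$3,315,500.00 = 1.2028.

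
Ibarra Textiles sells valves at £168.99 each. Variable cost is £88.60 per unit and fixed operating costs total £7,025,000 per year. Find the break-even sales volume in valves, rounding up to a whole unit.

Each unit contributes £168.99 − £88.60 = £80.39.
Break-even volume = fixed costs ÷ CM per unit = £7,025,000 ÷ £80.39 = 87,386.49, so 87,387 valves.

87,387 valves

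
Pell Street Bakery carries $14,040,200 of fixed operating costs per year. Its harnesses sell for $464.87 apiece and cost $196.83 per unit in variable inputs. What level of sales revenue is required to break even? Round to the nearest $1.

CM per unit = $464.87 − $196.83 = $268.04; CM ratio = $268.04 / $464.87 = 0.5766.
Break-even sales = FC ÷ CM ratio = $14,040,200 × $464.87 / $268.04 = $24,350,350.

$24,350,350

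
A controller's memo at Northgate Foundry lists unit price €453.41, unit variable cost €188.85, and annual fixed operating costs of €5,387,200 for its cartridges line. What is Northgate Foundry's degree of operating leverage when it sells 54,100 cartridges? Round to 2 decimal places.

1.60

At 54,100 units, contribution = 54,100 × €264.56 = €14,312,696.00.
Operating income = contribution − fixed costs = €14,312,696.00 − €5,387,200 = €8,925,496.00.
Degree of operating leverage = €14,312,696.00 / €8,925,496.00 = 1.6036.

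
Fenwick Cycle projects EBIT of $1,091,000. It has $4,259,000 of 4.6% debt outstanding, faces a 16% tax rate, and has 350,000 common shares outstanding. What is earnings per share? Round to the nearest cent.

Interest = $195,914.00, so EBT = $1,091,000 − $195,914.00 = $895,086.00.
Net income = $895,086.00 × (1 − 0.16) = $751,872.24.
Per share: $751,872.24 / 350,000 shares = $2.15.

$2.15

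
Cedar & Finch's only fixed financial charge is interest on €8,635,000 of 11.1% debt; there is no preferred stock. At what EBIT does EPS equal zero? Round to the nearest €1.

€958,485

Annual interest = 11.1% × €8,635,000 = €958,485.00.
Without preferred stock the financial break-even is simply EBIT = interest = €958,485.00.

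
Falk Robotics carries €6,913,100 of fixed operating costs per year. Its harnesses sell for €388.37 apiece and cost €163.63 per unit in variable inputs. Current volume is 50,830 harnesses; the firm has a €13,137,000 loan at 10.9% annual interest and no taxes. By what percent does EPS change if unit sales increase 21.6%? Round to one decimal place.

Total contribution margin = 50,830 × €224.74 = €11,423,534.20.
Subtracting fixed costs: EBIT = €11,423,534.20 − €6,913,100 = €4,510,434.20.
After interest of €1,431,933.00, pre-tax earnings = €3,078,501.20.
Degree of combined leverage = contribution ÷ (EBIT − I) = €11,423,534.20 ÷ €3,078,501.20 = 3.7107.
%ΔEPS = DCL × %ΔSales = 3.7107 × +21.6% = +80.2%.

+80.2%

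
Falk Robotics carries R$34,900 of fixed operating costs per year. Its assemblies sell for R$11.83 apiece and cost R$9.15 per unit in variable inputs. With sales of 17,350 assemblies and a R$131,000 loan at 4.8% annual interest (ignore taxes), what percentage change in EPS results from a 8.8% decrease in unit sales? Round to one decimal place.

Contribution at this volume is 17,350 × R$2.68 = R$46,498.00.
Subtracting fixed costs: EBIT = R$46,498.00 − R$34,900 = R$11,598.00.
Interest = R$6,288.00, so EBIT − I = R$5,310.00.
Degree of combined leverage = contribution ÷ (EBIT − I) = R$46,498.00 ÷ R$5,310.00 = 8.7567.
EPS therefore changes by 8.7567 × (-8.8%) = -77.1%.

-77.1%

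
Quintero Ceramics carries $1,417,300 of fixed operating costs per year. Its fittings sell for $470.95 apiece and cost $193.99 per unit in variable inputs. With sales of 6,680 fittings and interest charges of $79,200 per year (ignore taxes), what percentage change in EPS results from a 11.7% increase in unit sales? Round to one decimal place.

+61.2%

Total contribution margin = 6,680 × $276.96 = $1,850,092.80.
EBIT = $1,850,092.80 − $1,417,300 = $432,792.80.
After interest of $79,200.00, pre-tax earnings = $353,592.80.
Degree of combined leverage = contribution ÷ (EBIT − I) = $1,850,092.80 ÷ $353,592.80 = 5.2323.
EPS therefore changes by 5.2323 × (+11.7%) = +61.2%.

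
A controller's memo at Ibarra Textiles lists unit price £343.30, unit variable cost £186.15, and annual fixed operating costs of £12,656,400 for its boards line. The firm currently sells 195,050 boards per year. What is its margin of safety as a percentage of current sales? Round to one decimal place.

58.7%

Each unit contributes £343.30 − £186.15 = £157.15. Break-even units = £12,656,400 ÷ £157.15 = 80,537.07; break-even revenue = 80,537.07 × £343.30 = £27,648,374.93.
Current sales = 195,050 × £343.30 = £66,960,665.00.
Margin of safety = (£66,960,665.00 − £27,648,374.93) ÷ £66,960,665.00 = 58.7%.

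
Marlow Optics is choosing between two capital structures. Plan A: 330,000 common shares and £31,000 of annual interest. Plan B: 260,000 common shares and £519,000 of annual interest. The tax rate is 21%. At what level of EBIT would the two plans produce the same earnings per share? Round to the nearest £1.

£2,331,571

Set EPS_A = EPS_B: (EBIT − £31,000)(1 − 0.21) ÷ 330,000 = (EBIT − £519,000)(1 − 0.21) ÷ 260,000.
The (1 − t) factor cancels: (EBIT − 31,000) × 260,000 = (EBIT − 519,000) × 330,000.
EBIT × (330,000 − 260,000) = 519,000 × 330,000 − 31,000 × 260,000 = 163,210,000,000, so EBIT = 163,210,000,000 ÷ 70,000 = 2,331,571.43.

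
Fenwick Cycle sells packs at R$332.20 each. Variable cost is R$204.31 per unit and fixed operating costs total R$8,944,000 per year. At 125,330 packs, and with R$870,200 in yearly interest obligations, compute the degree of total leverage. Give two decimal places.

2.58

At 125,330 units, contribution = 125,330 × R$127.89 = R$16,028,453.70.
Operating income = contribution − fixed costs = R$16,028,453.70 − R$8,944,000 = R$7,084,453.70. Interest = R$870,200.00, so EBIT − I = R$6,214,253.70.
Degree of total leverage = total CM / (EBIT − interest) = R$16,028,453.70 / R$6,214,253.70 = 2.5793.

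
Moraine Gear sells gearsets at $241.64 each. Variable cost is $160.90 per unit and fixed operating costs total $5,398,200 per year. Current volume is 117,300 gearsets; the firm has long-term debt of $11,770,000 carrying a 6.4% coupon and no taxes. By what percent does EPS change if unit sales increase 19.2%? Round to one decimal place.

+54.8%

At 117,300 units, contribution = 117,300 × $80.74 = $9,470,802.00.
Operating income = contribution − fixed costs = $9,470,802.00 − $5,398,200 = $4,072,602.00.
Interest = $753,280.00, so EBIT − I = $3,319,322.00.
DCL = total CM / (EBIT − I) = $9,470,802.00 / $3,319,322.00 = 2.8532.
EPS therefore changes by 2.8532 × (+19.2%) = +54.8%.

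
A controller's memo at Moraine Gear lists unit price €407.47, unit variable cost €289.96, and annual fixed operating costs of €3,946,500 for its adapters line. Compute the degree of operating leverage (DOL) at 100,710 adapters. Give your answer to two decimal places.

1.50

At 100,710 units, contribution = 100,710 × €117.51 = €11,834,432.10.
Subtracting fixed costs: EBIT = €11,834,432.10 − €3,946,500 = €7,887,932.10.
So DOL = total CM / EBIT = €11,834,432.10 / €7,887,932.10 = 1.5003.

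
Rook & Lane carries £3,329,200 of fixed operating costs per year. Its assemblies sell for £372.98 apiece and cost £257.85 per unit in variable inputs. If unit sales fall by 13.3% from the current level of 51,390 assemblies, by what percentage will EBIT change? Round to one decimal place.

Total contribution margin = 51,390 × £115.13 = £5,916,530.70.
Operating income = contribution − fixed costs = £5,916,530.70 − £3,329,200 = £2,587,330.70.
DOL = contribution ÷ EBIT = £5,916,530.70 ÷ £2,587,330.70 = 2.2867.
Operating income changes by 2.2867 × -13.3% = -30.4%.

-30.4%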